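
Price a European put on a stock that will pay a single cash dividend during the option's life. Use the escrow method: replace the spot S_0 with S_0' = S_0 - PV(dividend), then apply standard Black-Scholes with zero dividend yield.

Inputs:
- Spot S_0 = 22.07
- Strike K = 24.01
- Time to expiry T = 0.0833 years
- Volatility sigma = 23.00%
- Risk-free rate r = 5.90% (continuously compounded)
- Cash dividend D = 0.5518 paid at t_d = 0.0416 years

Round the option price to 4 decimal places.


Answer: Price = 2.4098

Derivation:
PV(D) = D * exp(-r * t_d) = 0.5518 * 0.99754861 = 0.55044732
S_0' = S_0 - PV(D) = 22.0700 - 0.55044732 = 21.51955268
d1 = (ln(S_0'/K) + (r + sigma^2/2)*T) / (sigma*sqrt(T)) = -1.54244337
d2 = d1 - sigma*sqrt(T) = -1.60882537
exp(-rT) = 0.99509736
N(-d1) = 0.93851706; N(-d2) = 0.94617273
P = K * exp(-rT) * N(-d2) - S_0' * N(-d1) = 24.0100 * 0.99509736 * 0.94617273 - 21.51955268 * 0.93851706 = 2.4098


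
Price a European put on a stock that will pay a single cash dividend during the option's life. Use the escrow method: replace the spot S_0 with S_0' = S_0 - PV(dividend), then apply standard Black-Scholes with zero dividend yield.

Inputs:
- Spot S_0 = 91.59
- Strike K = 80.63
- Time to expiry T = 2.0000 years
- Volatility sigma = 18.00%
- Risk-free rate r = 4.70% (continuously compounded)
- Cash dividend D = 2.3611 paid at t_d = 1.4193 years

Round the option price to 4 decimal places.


PV(D) = D * exp(-r * t_d) = 2.3611 * 0.93546916 = 2.20873623
S_0' = S_0 - PV(D) = 91.5900 - 2.20873623 = 89.38126377
d1 = (ln(S_0'/K) + (r + sigma^2/2)*T) / (sigma*sqrt(T)) = 0.90132660
d2 = d1 - sigma*sqrt(T) = 0.64676816
exp(-rT) = 0.91028276
N(-d1) = 0.18370735; N(-d2) = 0.25889100
P = K * exp(-rT) * N(-d2) - S_0' * N(-d1) = 80.6300 * 0.91028276 * 0.25889100 - 89.38126377 * 0.18370735 = 2.5816

Answer: Price = 2.5816


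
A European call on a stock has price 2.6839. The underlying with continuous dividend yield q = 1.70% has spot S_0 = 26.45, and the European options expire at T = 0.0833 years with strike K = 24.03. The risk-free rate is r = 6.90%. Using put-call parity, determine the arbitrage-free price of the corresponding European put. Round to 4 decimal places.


Put-call parity: C - P = S_0 * exp(-qT) - K * exp(-rT).
S_0 * exp(-qT) = 26.4500 * 0.99858490 = 26.41257066
K * exp(-rT) = 24.0300 * 0.99426879 = 23.89227894
P = C - S*exp(-qT) + K*exp(-rT)
P = 2.6839 - 26.41257066 + 23.89227894 = 0.1636

Answer: Put price = 0.1636


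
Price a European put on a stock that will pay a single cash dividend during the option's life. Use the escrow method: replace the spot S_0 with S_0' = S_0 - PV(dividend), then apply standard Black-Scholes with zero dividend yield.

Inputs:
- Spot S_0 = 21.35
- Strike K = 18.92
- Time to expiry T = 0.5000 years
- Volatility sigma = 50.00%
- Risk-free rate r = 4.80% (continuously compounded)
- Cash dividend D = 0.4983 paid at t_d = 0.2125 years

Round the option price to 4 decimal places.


Answer: Price = 1.7258

Derivation:
PV(D) = D * exp(-r * t_d) = 0.4983 * 0.98985184 = 0.49324317
S_0' = S_0 - PV(D) = 21.3500 - 0.49324317 = 20.85675683
d1 = (ln(S_0'/K) + (r + sigma^2/2)*T) / (sigma*sqrt(T)) = 0.52031293
d2 = d1 - sigma*sqrt(T) = 0.16675954
exp(-rT) = 0.97628571
N(-d1) = 0.30142274; N(-d2) = 0.43377963
P = K * exp(-rT) * N(-d2) - S_0' * N(-d1) = 18.9200 * 0.97628571 * 0.43377963 - 20.85675683 * 0.30142274 = 1.7258


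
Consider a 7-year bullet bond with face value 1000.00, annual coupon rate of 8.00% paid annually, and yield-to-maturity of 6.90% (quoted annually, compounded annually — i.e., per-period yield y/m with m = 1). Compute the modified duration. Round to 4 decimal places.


Answer: Modified duration = 5.3006

Derivation:
Coupon per period c = face * coupon_rate / m = 80.000000
Periods per year m = 1; per-period yield y/m = 0.069000
Number of cashflows N = 7
Cashflows (t years, CF_t, discount factor 1/(1+y/m)^(m*t), PV):
  t = 1.0000: CF_t = 80.000000, DF = 0.935454, PV = 74.836296
  t = 2.0000: CF_t = 80.000000, DF = 0.875074, PV = 70.005889
  t = 3.0000: CF_t = 80.000000, DF = 0.818591, PV = 65.487268
  t = 4.0000: CF_t = 80.000000, DF = 0.765754, PV = 61.260307
  t = 5.0000: CF_t = 80.000000, DF = 0.716327, PV = 57.306180
  t = 6.0000: CF_t = 80.000000, DF = 0.670091, PV = 53.607278
  t = 7.0000: CF_t = 1080.000000, DF = 0.626839, PV = 676.986205
Price P = sum_t PV_t = 1059.489422
First compute Macaulay numerator sum_t t * PV_t:
  t * PV_t at t = 1.0000: 74.836296
  t * PV_t at t = 2.0000: 140.011778
  t * PV_t at t = 3.0000: 196.461803
  t * PV_t at t = 4.0000: 245.041226
  t * PV_t at t = 5.0000: 286.530901
  t * PV_t at t = 6.0000: 321.643668
  t * PV_t at t = 7.0000: 4738.903434
Macaulay duration D = 6003.429107 / 1059.489422 = 5.666342
Modified duration = D / (1 + y/m) = 5.666342 / (1 + 0.069000) = 5.300600


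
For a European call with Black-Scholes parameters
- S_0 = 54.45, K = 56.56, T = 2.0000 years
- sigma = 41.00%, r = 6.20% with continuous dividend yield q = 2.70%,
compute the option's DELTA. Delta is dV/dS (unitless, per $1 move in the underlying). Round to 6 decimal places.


d1 = 0.3450695369; d2 = -0.2347580237
phi(d1) = 0.3758838752; exp(-qT) = 0.9474321065; exp(-rT) = 0.8833798409
N(d1) = 0.6349789527
Delta = exp(-qT) * N(d1) = 0.9474321065 * 0.6349789527 = 0.601599

Answer: Delta = 0.601599


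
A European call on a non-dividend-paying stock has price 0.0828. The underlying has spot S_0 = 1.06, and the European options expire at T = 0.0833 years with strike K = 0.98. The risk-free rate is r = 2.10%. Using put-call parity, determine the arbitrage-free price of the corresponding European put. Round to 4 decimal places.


Answer: Put price = 0.0011

Derivation:
Put-call parity: C - P = S_0 * exp(-qT) - K * exp(-rT).
S_0 * exp(-qT) = 1.0600 * 1.00000000 = 1.06000000
K * exp(-rT) = 0.9800 * 0.99825223 = 0.97828718
P = C - S*exp(-qT) + K*exp(-rT)
P = 0.0828 - 1.06000000 + 0.97828718 = 0.0011


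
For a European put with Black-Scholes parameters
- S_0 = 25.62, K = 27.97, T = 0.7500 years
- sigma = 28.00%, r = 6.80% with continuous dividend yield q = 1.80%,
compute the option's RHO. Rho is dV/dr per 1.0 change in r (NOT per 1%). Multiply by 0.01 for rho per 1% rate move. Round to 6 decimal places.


d1 = -0.0860219353; d2 = -0.3285090483
phi(d1) = 0.3974689664; exp(-qT) = 0.9865907163; exp(-rT) = 0.9502786705
N(-d2) = 0.6287365980
Rho = -K*T*exp(-rT)*N(-d2) = -27.9700 * 0.7500 * 0.9502786705 * 0.6287365980 = -12.533531

Answer: Rho = -12.533531


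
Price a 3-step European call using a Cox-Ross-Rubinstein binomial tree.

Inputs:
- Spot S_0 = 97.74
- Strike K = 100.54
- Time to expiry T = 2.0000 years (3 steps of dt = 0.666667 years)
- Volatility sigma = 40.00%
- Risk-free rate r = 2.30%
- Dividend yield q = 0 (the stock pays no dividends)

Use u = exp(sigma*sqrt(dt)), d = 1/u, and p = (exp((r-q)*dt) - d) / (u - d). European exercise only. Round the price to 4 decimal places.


Answer: Price = V(0,0) = 24.1345

Derivation:
dt = T/N = 0.666667
u = exp(sigma*sqrt(dt)) = 1.386245; d = 1/u = 0.721373
p = (exp((r-q)*dt) - d) / (u - d) = 0.442308
Discount per step: exp(-r*dt) = 0.984784
Stock lattice S(k, i) with i counting down-moves:
  k=0: S(0,0) = 97.7400
  k=1: S(1,0) = 135.4916; S(1,1) = 70.5070
  k=2: S(2,0) = 187.8245; S(2,1) = 97.7400; S(2,2) = 50.8619
  k=3: S(3,0) = 260.3708; S(3,1) = 135.4916; S(3,2) = 70.5070; S(3,3) = 36.6904
Terminal payoffs V(N, i) = max(S_T - K, 0):
  V(3,0) = 159.830805; V(3,1) = 34.951584; V(3,2) = 0.000000; V(3,3) = 0.000000
Backward induction: V(k, i) = exp(-r*dt) * [p * V(k+1, i) + (1-p) * V(k+1, i+1)].
  V(2,0) = exp(-r*dt) * [p*159.830805 + (1-p)*34.951584] = 88.814381
  V(2,1) = exp(-r*dt) * [p*34.951584 + (1-p)*0.000000] = 15.224139
  V(2,2) = exp(-r*dt) * [p*0.000000 + (1-p)*0.000000] = 0.000000
  V(1,0) = exp(-r*dt) * [p*88.814381 + (1-p)*15.224139] = 47.046768
  V(1,1) = exp(-r*dt) * [p*15.224139 + (1-p)*0.000000] = 6.631299
  V(0,0) = exp(-r*dt) * [p*47.046768 + (1-p)*6.631299] = 24.134481


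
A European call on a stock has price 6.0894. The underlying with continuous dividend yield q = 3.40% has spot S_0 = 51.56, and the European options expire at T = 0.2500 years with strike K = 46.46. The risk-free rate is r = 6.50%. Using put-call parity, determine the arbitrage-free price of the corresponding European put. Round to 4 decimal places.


Answer: Put price = 0.6769

Derivation:
Put-call parity: C - P = S_0 * exp(-qT) - K * exp(-rT).
S_0 * exp(-qT) = 51.5600 * 0.99153602 = 51.12359734
K * exp(-rT) = 46.4600 * 0.98388132 = 45.71112608
P = C - S*exp(-qT) + K*exp(-rT)
P = 6.0894 - 51.12359734 + 45.71112608 = 0.6769


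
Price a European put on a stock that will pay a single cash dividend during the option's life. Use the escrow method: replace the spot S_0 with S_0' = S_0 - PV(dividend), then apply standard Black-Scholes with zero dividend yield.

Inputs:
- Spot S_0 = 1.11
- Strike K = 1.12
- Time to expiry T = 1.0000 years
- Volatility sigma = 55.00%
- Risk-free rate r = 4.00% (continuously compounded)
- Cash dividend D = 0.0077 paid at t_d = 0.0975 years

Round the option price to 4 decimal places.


PV(D) = D * exp(-r * t_d) = 0.0077 * 0.99610760 = 0.00767003
S_0' = S_0 - PV(D) = 1.1100 - 0.00767003 = 1.10232997
d1 = (ln(S_0'/K) + (r + sigma^2/2)*T) / (sigma*sqrt(T)) = 0.31881347
d2 = d1 - sigma*sqrt(T) = -0.23118653
exp(-rT) = 0.96078944
N(-d1) = 0.37493398; N(-d2) = 0.59141505
P = K * exp(-rT) * N(-d2) - S_0' * N(-d1) = 1.1200 * 0.96078944 * 0.59141505 - 1.10232997 * 0.37493398 = 0.2231

Answer: Price = 0.2231


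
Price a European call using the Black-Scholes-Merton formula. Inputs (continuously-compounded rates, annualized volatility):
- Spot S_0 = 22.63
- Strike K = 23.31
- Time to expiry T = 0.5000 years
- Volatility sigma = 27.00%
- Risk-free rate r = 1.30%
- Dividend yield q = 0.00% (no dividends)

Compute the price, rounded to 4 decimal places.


d1 = (ln(S/K) + (r - q + 0.5*sigma^2) * T) / (sigma * sqrt(T)) = -0.02556580
d2 = d1 - sigma * sqrt(T) = -0.21648463
exp(-rT) = 0.99352108; exp(-qT) = 1.00000000
C = S_0 * exp(-qT) * N(d1) - K * exp(-rT) * N(d2)
N(d1) = 0.48980183; N(d2) = 0.41430500
C = 22.6300 * 1.00000000 * 0.48980183 - 23.3100 * 0.99352108 * 0.41430500 = 1.4893

Answer: Price = 1.4893


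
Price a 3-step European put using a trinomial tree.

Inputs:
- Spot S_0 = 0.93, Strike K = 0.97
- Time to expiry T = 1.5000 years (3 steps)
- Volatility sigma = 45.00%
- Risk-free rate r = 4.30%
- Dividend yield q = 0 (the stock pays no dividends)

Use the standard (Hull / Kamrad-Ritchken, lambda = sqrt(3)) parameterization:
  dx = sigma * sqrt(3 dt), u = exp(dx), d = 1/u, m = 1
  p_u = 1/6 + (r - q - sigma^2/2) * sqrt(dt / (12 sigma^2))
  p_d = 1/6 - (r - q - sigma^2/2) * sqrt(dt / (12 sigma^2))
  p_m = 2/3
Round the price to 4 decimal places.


dt = T/N = 0.500000; dx = sigma*sqrt(3*dt) = 0.551135
u = exp(dx) = 1.735222; d = 1/u = 0.576295
p_u = 0.140244, p_m = 0.666667, p_d = 0.193089
Discount per step: exp(-r*dt) = 0.978729
Stock lattice S(k, j) with j the centered position index:
  k=0: S(0,+0) = 0.9300
  k=1: S(1,-1) = 0.5360; S(1,+0) = 0.9300; S(1,+1) = 1.6138
  k=2: S(2,-2) = 0.3089; S(2,-1) = 0.5360; S(2,+0) = 0.9300; S(2,+1) = 1.6138; S(2,+2) = 2.8002
  k=3: S(3,-3) = 0.1780; S(3,-2) = 0.3089; S(3,-1) = 0.5360; S(3,+0) = 0.9300; S(3,+1) = 1.6138; S(3,+2) = 2.8002; S(3,+3) = 4.8590
Terminal payoffs V(N, j) = max(K - S_T, 0):
  V(3,-3) = 0.792001; V(3,-2) = 0.661132; V(3,-1) = 0.434045; V(3,+0) = 0.040000; V(3,+1) = 0.000000; V(3,+2) = 0.000000; V(3,+3) = 0.000000
Backward induction: V(k, j) = exp(-r*dt) * [p_u * V(k+1, j+1) + p_m * V(k+1, j) + p_d * V(k+1, j-1)]
  V(2,-2) = exp(-r*dt) * [p_u*0.434045 + p_m*0.661132 + p_d*0.792001] = 0.640631
  V(2,-1) = exp(-r*dt) * [p_u*0.040000 + p_m*0.434045 + p_d*0.661132] = 0.413641
  V(2,+0) = exp(-r*dt) * [p_u*0.000000 + p_m*0.040000 + p_d*0.434045] = 0.108126
  V(2,+1) = exp(-r*dt) * [p_u*0.000000 + p_m*0.000000 + p_d*0.040000] = 0.007559
  V(2,+2) = exp(-r*dt) * [p_u*0.000000 + p_m*0.000000 + p_d*0.000000] = 0.000000
  V(1,-1) = exp(-r*dt) * [p_u*0.108126 + p_m*0.413641 + p_d*0.640631] = 0.405805
  V(1,+0) = exp(-r*dt) * [p_u*0.007559 + p_m*0.108126 + p_d*0.413641] = 0.149759
  V(1,+1) = exp(-r*dt) * [p_u*0.000000 + p_m*0.007559 + p_d*0.108126] = 0.025366
  V(0,+0) = exp(-r*dt) * [p_u*0.025366 + p_m*0.149759 + p_d*0.405805] = 0.177888

Answer: Price = V(0,0) = 0.1779


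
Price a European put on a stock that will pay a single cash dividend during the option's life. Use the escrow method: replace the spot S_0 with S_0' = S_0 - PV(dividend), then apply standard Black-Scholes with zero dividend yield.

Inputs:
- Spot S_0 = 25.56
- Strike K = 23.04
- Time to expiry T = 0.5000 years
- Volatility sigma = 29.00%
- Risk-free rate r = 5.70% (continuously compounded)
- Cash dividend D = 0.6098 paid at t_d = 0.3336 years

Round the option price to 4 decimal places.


PV(D) = D * exp(-r * t_d) = 0.6098 * 0.98116445 = 0.59831408
S_0' = S_0 - PV(D) = 25.5600 - 0.59831408 = 24.96168592
d1 = (ln(S_0'/K) + (r + sigma^2/2)*T) / (sigma*sqrt(T)) = 0.63217907
d2 = d1 - sigma*sqrt(T) = 0.42711810
exp(-rT) = 0.97190229
N(-d1) = 0.26363494; N(-d2) = 0.33464666
P = K * exp(-rT) * N(-d2) - S_0' * N(-d1) = 23.0400 * 0.97190229 * 0.33464666 - 24.96168592 * 0.26363494 = 0.9128

Answer: Price = 0.9128


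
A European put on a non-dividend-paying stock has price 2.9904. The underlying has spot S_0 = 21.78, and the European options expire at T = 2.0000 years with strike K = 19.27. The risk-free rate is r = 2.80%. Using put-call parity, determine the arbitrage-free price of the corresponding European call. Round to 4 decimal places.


Put-call parity: C - P = S_0 * exp(-qT) - K * exp(-rT).
S_0 * exp(-qT) = 21.7800 * 1.00000000 = 21.78000000
K * exp(-rT) = 19.2700 * 0.94553914 = 18.22053915
C = P + S*exp(-qT) - K*exp(-rT)
C = 2.9904 + 21.78000000 - 18.22053915 = 6.5499

Answer: Call price = 6.5499


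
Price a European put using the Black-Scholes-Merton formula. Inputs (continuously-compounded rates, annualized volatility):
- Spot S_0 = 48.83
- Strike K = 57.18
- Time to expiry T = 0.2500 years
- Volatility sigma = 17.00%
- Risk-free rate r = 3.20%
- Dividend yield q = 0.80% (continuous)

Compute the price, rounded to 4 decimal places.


Answer: Price = 8.0579

Derivation:
d1 = (ln(S/K) + (r - q + 0.5*sigma^2) * T) / (sigma * sqrt(T)) = -1.74408010
d2 = d1 - sigma * sqrt(T) = -1.82908010
exp(-rT) = 0.99203191; exp(-qT) = 0.99800200
P = K * exp(-rT) * N(-d2) - S_0 * exp(-qT) * N(-d1)
N(-d1) = 0.95942744; N(-d2) = 0.96630620
P = 57.1800 * 0.99203191 * 0.96630620 - 48.8300 * 0.99800200 * 0.95942744 = 8.0579


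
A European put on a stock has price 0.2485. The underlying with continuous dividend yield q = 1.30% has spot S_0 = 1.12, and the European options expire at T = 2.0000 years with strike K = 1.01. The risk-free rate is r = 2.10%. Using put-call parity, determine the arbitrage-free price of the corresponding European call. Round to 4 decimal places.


Answer: Call price = 0.3713

Derivation:
Put-call parity: C - P = S_0 * exp(-qT) - K * exp(-rT).
S_0 * exp(-qT) = 1.1200 * 0.97433509 = 1.09125530
K * exp(-rT) = 1.0100 * 0.95886978 = 0.96845848
C = P + S*exp(-qT) - K*exp(-rT)
C = 0.2485 + 1.09125530 - 0.96845848 = 0.3713


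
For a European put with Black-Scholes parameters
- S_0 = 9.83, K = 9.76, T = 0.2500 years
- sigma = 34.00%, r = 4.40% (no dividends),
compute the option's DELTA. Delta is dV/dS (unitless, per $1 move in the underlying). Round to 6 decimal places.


d1 = 0.1917443161; d2 = 0.0217443161
phi(d1) = 0.3916755445; exp(-qT) = 1.0000000000; exp(-rT) = 0.9890602788
N(-d1) = 0.4239712454
Delta = -exp(-qT) * N(-d1) = -1.0000000000 * 0.4239712454 = -0.423971

Answer: Delta = -0.423971


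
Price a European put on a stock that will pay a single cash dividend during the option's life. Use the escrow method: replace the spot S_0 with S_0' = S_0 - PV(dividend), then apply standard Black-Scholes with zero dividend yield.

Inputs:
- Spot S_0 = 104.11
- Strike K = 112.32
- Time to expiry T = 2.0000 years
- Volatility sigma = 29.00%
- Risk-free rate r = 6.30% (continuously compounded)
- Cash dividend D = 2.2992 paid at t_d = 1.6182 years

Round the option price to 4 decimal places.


Answer: Price = 14.8710

Derivation:
PV(D) = D * exp(-r * t_d) = 2.2992 * 0.90307777 = 2.07635642
S_0' = S_0 - PV(D) = 104.1100 - 2.07635642 = 102.03364358
d1 = (ln(S_0'/K) + (r + sigma^2/2)*T) / (sigma*sqrt(T)) = 0.27808963
d2 = d1 - sigma*sqrt(T) = -0.13203230
exp(-rT) = 0.88161485
N(-d1) = 0.39047178; N(-d2) = 0.55252063
P = K * exp(-rT) * N(-d2) - S_0' * N(-d1) = 112.3200 * 0.88161485 * 0.55252063 - 102.03364358 * 0.39047178 = 14.8710


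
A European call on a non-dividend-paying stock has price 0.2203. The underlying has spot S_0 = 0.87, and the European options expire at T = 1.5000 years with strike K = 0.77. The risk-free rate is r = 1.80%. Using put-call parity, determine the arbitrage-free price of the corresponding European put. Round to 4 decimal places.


Put-call parity: C - P = S_0 * exp(-qT) - K * exp(-rT).
S_0 * exp(-qT) = 0.8700 * 1.00000000 = 0.87000000
K * exp(-rT) = 0.7700 * 0.97336124 = 0.74948816
P = C - S*exp(-qT) + K*exp(-rT)
P = 0.2203 - 0.87000000 + 0.74948816 = 0.0998

Answer: Put price = 0.0998


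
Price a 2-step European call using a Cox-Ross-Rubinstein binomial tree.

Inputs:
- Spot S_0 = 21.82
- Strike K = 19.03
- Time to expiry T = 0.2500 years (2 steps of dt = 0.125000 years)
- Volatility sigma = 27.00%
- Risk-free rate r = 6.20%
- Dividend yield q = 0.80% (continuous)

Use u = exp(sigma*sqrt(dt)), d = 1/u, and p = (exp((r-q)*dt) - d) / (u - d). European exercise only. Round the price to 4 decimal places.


Answer: Price = V(0,0) = 3.2745

Derivation:
dt = T/N = 0.125000
u = exp(sigma*sqrt(dt)) = 1.100164; d = 1/u = 0.908955
p = (exp((r-q)*dt) - d) / (u - d) = 0.511574
Discount per step: exp(-r*dt) = 0.992280
Stock lattice S(k, i) with i counting down-moves:
  k=0: S(0,0) = 21.8200
  k=1: S(1,0) = 24.0056; S(1,1) = 19.8334
  k=2: S(2,0) = 26.4101; S(2,1) = 21.8200; S(2,2) = 18.0277
Terminal payoffs V(N, i) = max(S_T - K, 0):
  V(2,0) = 7.380081; V(2,1) = 2.790000; V(2,2) = 0.000000
Backward induction: V(k, i) = exp(-r*dt) * [p * V(k+1, i) + (1-p) * V(k+1, i+1)].
  V(1,0) = exp(-r*dt) * [p*7.380081 + (1-p)*2.790000] = 5.098501
  V(1,1) = exp(-r*dt) * [p*2.790000 + (1-p)*0.000000] = 1.416274
  V(0,0) = exp(-r*dt) * [p*5.098501 + (1-p)*1.416274] = 3.274531


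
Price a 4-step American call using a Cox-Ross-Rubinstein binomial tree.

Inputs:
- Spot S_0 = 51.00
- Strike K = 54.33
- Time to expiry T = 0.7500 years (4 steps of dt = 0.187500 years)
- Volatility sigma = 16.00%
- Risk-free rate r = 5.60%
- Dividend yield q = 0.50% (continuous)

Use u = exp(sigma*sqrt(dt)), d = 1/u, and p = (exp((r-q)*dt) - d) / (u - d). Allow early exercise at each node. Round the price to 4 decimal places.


dt = T/N = 0.187500
u = exp(sigma*sqrt(dt)) = 1.071738; d = 1/u = 0.933063
p = (exp((r-q)*dt) - d) / (u - d) = 0.551973
Discount per step: exp(-r*dt) = 0.989555
Stock lattice S(k, i) with i counting down-moves:
  k=0: S(0,0) = 51.0000
  k=1: S(1,0) = 54.6587; S(1,1) = 47.5862
  k=2: S(2,0) = 58.5798; S(2,1) = 51.0000; S(2,2) = 44.4010
  k=3: S(3,0) = 62.7822; S(3,1) = 54.6587; S(3,2) = 47.5862; S(3,3) = 41.4289
  k=4: S(4,0) = 67.2861; S(4,1) = 58.5798; S(4,2) = 51.0000; S(4,3) = 44.4010; S(4,4) = 38.6558
Terminal payoffs V(N, i) = max(S_T - K, 0):
  V(4,0) = 12.956106; V(4,1) = 4.249787; V(4,2) = 0.000000; V(4,3) = 0.000000; V(4,4) = 0.000000
Backward induction: V(k, i) = exp(-r*dt) * [p * V(k+1, i) + (1-p) * V(k+1, i+1)]; then take max(V_cont, immediate exercise) for American.
  V(3,0) = exp(-r*dt) * [p*12.956106 + (1-p)*4.249787] = 8.960858; exercise = 8.452209; V(3,0) = max -> 8.960858
  V(3,1) = exp(-r*dt) * [p*4.249787 + (1-p)*0.000000] = 2.321267; exercise = 0.328660; V(3,1) = max -> 2.321267
  V(3,2) = exp(-r*dt) * [p*0.000000 + (1-p)*0.000000] = 0.000000; exercise = 0.000000; V(3,2) = max -> 0.000000
  V(3,3) = exp(-r*dt) * [p*0.000000 + (1-p)*0.000000] = 0.000000; exercise = 0.000000; V(3,3) = max -> 0.000000
  V(2,0) = exp(-r*dt) * [p*8.960858 + (1-p)*2.321267] = 5.923619; exercise = 4.249787; V(2,0) = max -> 5.923619
  V(2,1) = exp(-r*dt) * [p*2.321267 + (1-p)*0.000000] = 1.267895; exercise = 0.000000; V(2,1) = max -> 1.267895
  V(2,2) = exp(-r*dt) * [p*0.000000 + (1-p)*0.000000] = 0.000000; exercise = 0.000000; V(2,2) = max -> 0.000000
  V(1,0) = exp(-r*dt) * [p*5.923619 + (1-p)*1.267895] = 3.797645; exercise = 0.328660; V(1,0) = max -> 3.797645
  V(1,1) = exp(-r*dt) * [p*1.267895 + (1-p)*0.000000] = 0.692534; exercise = 0.000000; V(1,1) = max -> 0.692534
  V(0,0) = exp(-r*dt) * [p*3.797645 + (1-p)*0.692534] = 2.381337; exercise = 0.000000; V(0,0) = max -> 2.381337

Answer: Price = V(0,0) = 2.3813


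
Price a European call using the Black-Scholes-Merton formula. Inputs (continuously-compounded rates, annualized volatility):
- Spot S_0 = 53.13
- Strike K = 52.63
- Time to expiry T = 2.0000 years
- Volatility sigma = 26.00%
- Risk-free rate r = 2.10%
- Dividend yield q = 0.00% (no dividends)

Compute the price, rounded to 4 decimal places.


d1 = (ln(S/K) + (r - q + 0.5*sigma^2) * T) / (sigma * sqrt(T)) = 0.32378811
d2 = d1 - sigma * sqrt(T) = -0.04390741
exp(-rT) = 0.95886978; exp(-qT) = 1.00000000
C = S_0 * exp(-qT) * N(d1) - K * exp(-rT) * N(d2)
N(d1) = 0.62695077; N(d2) = 0.48248910
C = 53.1300 * 1.00000000 * 0.62695077 - 52.6300 * 0.95886978 * 0.48248910 = 8.9609

Answer: Price = 8.9609


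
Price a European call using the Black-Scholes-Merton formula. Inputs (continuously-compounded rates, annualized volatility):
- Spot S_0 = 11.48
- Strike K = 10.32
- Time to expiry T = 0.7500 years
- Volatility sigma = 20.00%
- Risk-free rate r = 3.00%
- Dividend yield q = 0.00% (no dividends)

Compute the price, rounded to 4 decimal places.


Answer: Price = 1.6357

Derivation:
d1 = (ln(S/K) + (r - q + 0.5*sigma^2) * T) / (sigma * sqrt(T)) = 0.83151505
d2 = d1 - sigma * sqrt(T) = 0.65830997
exp(-rT) = 0.97775124; exp(-qT) = 1.00000000
C = S_0 * exp(-qT) * N(d1) - K * exp(-rT) * N(d2)
N(d1) = 0.79715863; N(d2) = 0.74483051
C = 11.4800 * 1.00000000 * 0.79715863 - 10.3200 * 0.97775124 * 0.74483051 = 1.6357


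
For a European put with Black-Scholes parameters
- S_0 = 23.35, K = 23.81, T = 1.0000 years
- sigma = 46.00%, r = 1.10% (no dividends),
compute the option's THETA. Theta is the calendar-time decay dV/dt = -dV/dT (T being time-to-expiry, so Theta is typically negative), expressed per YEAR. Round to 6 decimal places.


Answer: Theta = -1.940189

Derivation:
d1 = 0.2115028774; d2 = -0.2484971226
phi(d1) = 0.3901182944; exp(-qT) = 1.0000000000; exp(-rT) = 0.9890602788
Theta = -S*exp(-qT)*phi(d1)*sigma/(2*sqrt(T)) + r*K*exp(-rT)*N(-d2) - q*S*exp(-qT)*N(-d1)
N(-d1) = 0.4162474436; N(-d2) = 0.5981251019; sqrt(T) = 1.0000000000
Term 1 = -23.3500 * 1.0000000000 * 0.3901182944 * 0.4600 / (2 * 1.0000000000) = -2.0951303001
Term 2 = 0.0110 * 23.8100 * 0.9890602788 * 0.5981251019 = 0.1549411840
Term 3 = 0 (no dividend yield, q = 0)
Theta = -2.0951303001 + (0.1549411840) + (0.0000000000) = -1.940189


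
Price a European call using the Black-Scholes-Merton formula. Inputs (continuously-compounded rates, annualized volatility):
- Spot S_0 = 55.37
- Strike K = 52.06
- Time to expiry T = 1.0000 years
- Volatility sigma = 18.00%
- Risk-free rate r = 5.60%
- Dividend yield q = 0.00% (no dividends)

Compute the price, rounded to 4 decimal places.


d1 = (ln(S/K) + (r - q + 0.5*sigma^2) * T) / (sigma * sqrt(T)) = 0.74356128
d2 = d1 - sigma * sqrt(T) = 0.56356128
exp(-rT) = 0.94553914; exp(-qT) = 1.00000000
C = S_0 * exp(-qT) * N(d1) - K * exp(-rT) * N(d2)
N(d1) = 0.77142903; N(d2) = 0.71347363
C = 55.3700 * 1.00000000 * 0.77142903 - 52.0600 * 0.94553914 * 0.71347363 = 7.5935

Answer: Price = 7.5935


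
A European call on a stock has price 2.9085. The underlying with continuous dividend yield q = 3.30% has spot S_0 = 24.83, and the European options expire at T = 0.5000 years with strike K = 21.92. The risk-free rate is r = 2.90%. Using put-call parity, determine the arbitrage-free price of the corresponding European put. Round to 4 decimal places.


Answer: Put price = 0.0893

Derivation:
Put-call parity: C - P = S_0 * exp(-qT) - K * exp(-rT).
S_0 * exp(-qT) = 24.8300 * 0.98363538 = 24.42366647
K * exp(-rT) = 21.9200 * 0.98560462 = 21.60445324
P = C - S*exp(-qT) + K*exp(-rT)
P = 2.9085 - 24.42366647 + 21.60445324 = 0.0893


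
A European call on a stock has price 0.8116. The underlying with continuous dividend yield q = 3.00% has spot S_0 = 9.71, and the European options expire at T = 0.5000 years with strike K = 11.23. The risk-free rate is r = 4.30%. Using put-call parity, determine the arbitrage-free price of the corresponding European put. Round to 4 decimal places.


Answer: Put price = 2.2373

Derivation:
Put-call parity: C - P = S_0 * exp(-qT) - K * exp(-rT).
S_0 * exp(-qT) = 9.7100 * 0.98511194 = 9.56543693
K * exp(-rT) = 11.2300 * 0.97872948 = 10.99113203
P = C - S*exp(-qT) + K*exp(-rT)
P = 0.8116 - 9.56543693 + 10.99113203 = 2.2373


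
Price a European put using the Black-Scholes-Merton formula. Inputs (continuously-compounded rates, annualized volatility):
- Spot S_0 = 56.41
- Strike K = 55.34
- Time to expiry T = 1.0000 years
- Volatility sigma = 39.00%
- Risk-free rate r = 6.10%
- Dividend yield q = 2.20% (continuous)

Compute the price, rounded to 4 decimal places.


Answer: Price = 6.8227

Derivation:
d1 = (ln(S/K) + (r - q + 0.5*sigma^2) * T) / (sigma * sqrt(T)) = 0.34410378
d2 = d1 - sigma * sqrt(T) = -0.04589622
exp(-rT) = 0.94082324; exp(-qT) = 0.97824024
P = K * exp(-rT) * N(-d2) - S_0 * exp(-qT) * N(-d1)
N(-d1) = 0.36538412; N(-d2) = 0.51830352
P = 55.3400 * 0.94082324 * 0.51830352 - 56.4100 * 0.97824024 * 0.36538412 = 6.8227


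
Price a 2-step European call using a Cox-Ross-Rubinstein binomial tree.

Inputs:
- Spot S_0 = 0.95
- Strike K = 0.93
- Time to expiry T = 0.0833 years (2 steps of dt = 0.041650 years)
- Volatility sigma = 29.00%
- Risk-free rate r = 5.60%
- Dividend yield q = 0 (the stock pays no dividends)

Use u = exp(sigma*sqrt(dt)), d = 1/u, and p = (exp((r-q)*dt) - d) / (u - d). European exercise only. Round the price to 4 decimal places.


Answer: Price = V(0,0) = 0.0453

Derivation:
dt = T/N = 0.041650
u = exp(sigma*sqrt(dt)) = 1.060971; d = 1/u = 0.942533
p = (exp((r-q)*dt) - d) / (u - d) = 0.504924
Discount per step: exp(-r*dt) = 0.997670
Stock lattice S(k, i) with i counting down-moves:
  k=0: S(0,0) = 0.9500
  k=1: S(1,0) = 1.0079; S(1,1) = 0.8954
  k=2: S(2,0) = 1.0694; S(2,1) = 0.9500; S(2,2) = 0.8440
Terminal payoffs V(N, i) = max(S_T - K, 0):
  V(2,0) = 0.139376; V(2,1) = 0.020000; V(2,2) = 0.000000
Backward induction: V(k, i) = exp(-r*dt) * [p * V(k+1, i) + (1-p) * V(k+1, i+1)].
  V(1,0) = exp(-r*dt) * [p*0.139376 + (1-p)*0.020000] = 0.080089
  V(1,1) = exp(-r*dt) * [p*0.020000 + (1-p)*0.000000] = 0.010075
  V(0,0) = exp(-r*dt) * [p*0.080089 + (1-p)*0.010075] = 0.045321


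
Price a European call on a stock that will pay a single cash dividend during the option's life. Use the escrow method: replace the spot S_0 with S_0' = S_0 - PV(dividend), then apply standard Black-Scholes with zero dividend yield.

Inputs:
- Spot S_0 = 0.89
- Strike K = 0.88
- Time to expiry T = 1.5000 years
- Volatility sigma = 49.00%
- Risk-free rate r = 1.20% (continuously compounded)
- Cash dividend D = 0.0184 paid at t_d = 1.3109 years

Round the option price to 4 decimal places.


PV(D) = D * exp(-r * t_d) = 0.0184 * 0.98439228 = 0.01811282
S_0' = S_0 - PV(D) = 0.8900 - 0.01811282 = 0.87188718
d1 = (ln(S_0'/K) + (r + sigma^2/2)*T) / (sigma*sqrt(T)) = 0.31462301
d2 = d1 - sigma*sqrt(T) = -0.28550198
exp(-rT) = 0.98216103
N(d1) = 0.62347605; N(d2) = 0.38762979
C = S_0' * N(d1) - K * exp(-rT) * N(d2) = 0.87188718 * 0.62347605 - 0.8800 * 0.98216103 * 0.38762979 = 0.2086

Answer: Price = 0.2086


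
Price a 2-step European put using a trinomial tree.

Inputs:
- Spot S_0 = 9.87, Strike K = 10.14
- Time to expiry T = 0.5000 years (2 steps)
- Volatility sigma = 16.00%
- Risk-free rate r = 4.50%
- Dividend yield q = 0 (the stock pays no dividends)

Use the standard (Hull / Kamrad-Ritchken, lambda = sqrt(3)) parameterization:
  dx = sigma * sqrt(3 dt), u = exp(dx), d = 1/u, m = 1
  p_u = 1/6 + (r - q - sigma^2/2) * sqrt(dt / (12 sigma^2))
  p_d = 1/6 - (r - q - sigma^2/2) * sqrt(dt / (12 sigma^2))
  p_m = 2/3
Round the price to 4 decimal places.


Answer: Price = V(0,0) = 0.4584

Derivation:
dt = T/N = 0.250000; dx = sigma*sqrt(3*dt) = 0.138564
u = exp(dx) = 1.148623; d = 1/u = 0.870607
p_u = 0.195715, p_m = 0.666667, p_d = 0.137619
Discount per step: exp(-r*dt) = 0.988813
Stock lattice S(k, j) with j the centered position index:
  k=0: S(0,+0) = 9.8700
  k=1: S(1,-1) = 8.5929; S(1,+0) = 9.8700; S(1,+1) = 11.3369
  k=2: S(2,-2) = 7.4810; S(2,-1) = 8.5929; S(2,+0) = 9.8700; S(2,+1) = 11.3369; S(2,+2) = 13.0218
Terminal payoffs V(N, j) = max(K - S_T, 0):
  V(2,-2) = 2.658961; V(2,-1) = 1.547104; V(2,+0) = 0.270000; V(2,+1) = 0.000000; V(2,+2) = 0.000000
Backward induction: V(k, j) = exp(-r*dt) * [p_u * V(k+1, j+1) + p_m * V(k+1, j) + p_d * V(k+1, j-1)]
  V(1,-1) = exp(-r*dt) * [p_u*0.270000 + p_m*1.547104 + p_d*2.658961] = 1.433946
  V(1,+0) = exp(-r*dt) * [p_u*0.000000 + p_m*0.270000 + p_d*1.547104] = 0.388515
  V(1,+1) = exp(-r*dt) * [p_u*0.000000 + p_m*0.000000 + p_d*0.270000] = 0.036741
  V(0,+0) = exp(-r*dt) * [p_u*0.036741 + p_m*0.388515 + p_d*1.433946] = 0.458353


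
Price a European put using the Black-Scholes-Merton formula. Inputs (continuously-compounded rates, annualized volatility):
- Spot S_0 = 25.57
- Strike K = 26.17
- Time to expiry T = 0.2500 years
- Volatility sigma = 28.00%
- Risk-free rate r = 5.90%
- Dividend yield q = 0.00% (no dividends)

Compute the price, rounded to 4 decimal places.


Answer: Price = 1.5440

Derivation:
d1 = (ln(S/K) + (r - q + 0.5*sigma^2) * T) / (sigma * sqrt(T)) = 0.00968623
d2 = d1 - sigma * sqrt(T) = -0.13031377
exp(-rT) = 0.98535825; exp(-qT) = 1.00000000
P = K * exp(-rT) * N(-d2) - S_0 * exp(-qT) * N(-d1)
N(-d1) = 0.49613581; N(-d2) = 0.55184091
P = 26.1700 * 0.98535825 * 0.55184091 - 25.5700 * 1.00000000 * 0.49613581 = 1.5440


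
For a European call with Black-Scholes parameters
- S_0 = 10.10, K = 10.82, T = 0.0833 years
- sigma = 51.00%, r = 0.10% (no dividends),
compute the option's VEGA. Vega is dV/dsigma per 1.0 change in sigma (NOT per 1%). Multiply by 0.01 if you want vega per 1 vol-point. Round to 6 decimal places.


d1 = -0.3936576339; d2 = -0.5408525047
phi(d1) = 0.3691981824; exp(-qT) = 1.0000000000; exp(-rT) = 0.9999167035
Vega = S * exp(-qT) * phi(d1) * sqrt(T) = 10.1000 * 1.0000000000 * 0.3691981824 * 0.2886173938 = 1.076226

Answer: Vega = 1.076226


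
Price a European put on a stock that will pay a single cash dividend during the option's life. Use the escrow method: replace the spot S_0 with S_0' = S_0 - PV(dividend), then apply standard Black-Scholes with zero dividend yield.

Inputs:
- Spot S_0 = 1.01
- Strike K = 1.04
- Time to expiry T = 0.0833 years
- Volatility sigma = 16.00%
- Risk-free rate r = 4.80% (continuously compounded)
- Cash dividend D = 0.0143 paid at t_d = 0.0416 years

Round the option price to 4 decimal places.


PV(D) = D * exp(-r * t_d) = 0.0143 * 0.99800519 = 0.01427147
S_0' = S_0 - PV(D) = 1.0100 - 0.01427147 = 0.99572853
d1 = (ln(S_0'/K) + (r + sigma^2/2)*T) / (sigma*sqrt(T)) = -0.83234537
d2 = d1 - sigma*sqrt(T) = -0.87852415
exp(-rT) = 0.99600958
N(-d1) = 0.79739299; N(-d2) = 0.81017033
P = K * exp(-rT) * N(-d2) - S_0' * N(-d1) = 1.0400 * 0.99600958 * 0.81017033 - 0.99572853 * 0.79739299 = 0.0452

Answer: Price = 0.0452


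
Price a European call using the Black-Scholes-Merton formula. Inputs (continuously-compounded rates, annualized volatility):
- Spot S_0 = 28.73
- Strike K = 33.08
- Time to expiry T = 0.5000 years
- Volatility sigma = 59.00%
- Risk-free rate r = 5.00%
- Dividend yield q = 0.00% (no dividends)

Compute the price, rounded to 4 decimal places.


Answer: Price = 3.4630

Derivation:
d1 = (ln(S/K) + (r - q + 0.5*sigma^2) * T) / (sigma * sqrt(T)) = -0.06942110
d2 = d1 - sigma * sqrt(T) = -0.48661410
exp(-rT) = 0.97530991; exp(-qT) = 1.00000000
C = S_0 * exp(-qT) * N(d1) - K * exp(-rT) * N(d2)
N(d1) = 0.47232722; N(d2) = 0.31326591
C = 28.7300 * 1.00000000 * 0.47232722 - 33.0800 * 0.97530991 * 0.31326591 = 3.4630


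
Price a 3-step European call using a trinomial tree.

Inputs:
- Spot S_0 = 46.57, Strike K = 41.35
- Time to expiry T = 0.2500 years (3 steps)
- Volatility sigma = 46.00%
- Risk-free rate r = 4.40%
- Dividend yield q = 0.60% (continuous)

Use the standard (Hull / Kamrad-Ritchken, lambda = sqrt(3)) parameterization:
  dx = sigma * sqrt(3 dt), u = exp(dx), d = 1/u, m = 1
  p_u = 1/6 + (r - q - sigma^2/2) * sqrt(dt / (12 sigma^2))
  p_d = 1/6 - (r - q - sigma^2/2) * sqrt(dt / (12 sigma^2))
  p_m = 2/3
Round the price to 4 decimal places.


Answer: Price = V(0,0) = 7.5493

Derivation:
dt = T/N = 0.083333; dx = sigma*sqrt(3*dt) = 0.230000
u = exp(dx) = 1.258600; d = 1/u = 0.794534
p_u = 0.154384, p_m = 0.666667, p_d = 0.178949
Discount per step: exp(-r*dt) = 0.996340
Stock lattice S(k, j) with j the centered position index:
  k=0: S(0,+0) = 46.5700
  k=1: S(1,-1) = 37.0014; S(1,+0) = 46.5700; S(1,+1) = 58.6130
  k=2: S(2,-2) = 29.3989; S(2,-1) = 37.0014; S(2,+0) = 46.5700; S(2,+1) = 58.6130; S(2,+2) = 73.7703
  k=3: S(3,-3) = 23.3584; S(3,-2) = 29.3989; S(3,-1) = 37.0014; S(3,+0) = 46.5700; S(3,+1) = 58.6130; S(3,+2) = 73.7703; S(3,+3) = 92.8473
Terminal payoffs V(N, j) = max(S_T - K, 0):
  V(3,-3) = 0.000000; V(3,-2) = 0.000000; V(3,-1) = 0.000000; V(3,+0) = 5.220000; V(3,+1) = 17.263002; V(3,+2) = 32.420325; V(3,+3) = 51.497332
Backward induction: V(k, j) = exp(-r*dt) * [p_u * V(k+1, j+1) + p_m * V(k+1, j) + p_d * V(k+1, j-1)]
  V(2,-2) = exp(-r*dt) * [p_u*0.000000 + p_m*0.000000 + p_d*0.000000] = 0.000000
  V(2,-1) = exp(-r*dt) * [p_u*5.220000 + p_m*0.000000 + p_d*0.000000] = 0.802935
  V(2,+0) = exp(-r*dt) * [p_u*17.263002 + p_m*5.220000 + p_d*0.000000] = 6.122641
  V(2,+1) = exp(-r*dt) * [p_u*32.420325 + p_m*17.263002 + p_d*5.220000] = 17.384106
  V(2,+2) = exp(-r*dt) * [p_u*51.497332 + p_m*32.420325 + p_d*17.263002] = 32.533610
  V(1,-1) = exp(-r*dt) * [p_u*6.122641 + p_m*0.802935 + p_d*0.000000] = 1.475110
  V(1,+0) = exp(-r*dt) * [p_u*17.384106 + p_m*6.122641 + p_d*0.802935] = 6.883987
  V(1,+1) = exp(-r*dt) * [p_u*32.533610 + p_m*17.384106 + p_d*6.122641] = 17.642908
  V(0,+0) = exp(-r*dt) * [p_u*17.642908 + p_m*6.883987 + p_d*1.475110] = 7.549346


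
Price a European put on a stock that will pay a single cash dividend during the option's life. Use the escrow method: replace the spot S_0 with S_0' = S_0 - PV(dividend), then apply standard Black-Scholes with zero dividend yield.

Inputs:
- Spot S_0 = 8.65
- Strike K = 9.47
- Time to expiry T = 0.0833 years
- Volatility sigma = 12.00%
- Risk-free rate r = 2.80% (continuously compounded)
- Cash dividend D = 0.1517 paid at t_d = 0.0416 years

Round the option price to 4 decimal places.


PV(D) = D * exp(-r * t_d) = 0.1517 * 0.99883588 = 0.15152340
S_0' = S_0 - PV(D) = 8.6500 - 0.15152340 = 8.49847660
d1 = (ln(S_0'/K) + (r + sigma^2/2)*T) / (sigma*sqrt(T)) = -3.04064094
d2 = d1 - sigma*sqrt(T) = -3.07527503
exp(-rT) = 0.99767032
N(-d1) = 0.99881962; N(-d2) = 0.99894846
P = K * exp(-rT) * N(-d2) - S_0' * N(-d1) = 9.4700 * 0.99767032 * 0.99894846 - 8.49847660 * 0.99881962 = 0.9496

Answer: Price = 0.9496


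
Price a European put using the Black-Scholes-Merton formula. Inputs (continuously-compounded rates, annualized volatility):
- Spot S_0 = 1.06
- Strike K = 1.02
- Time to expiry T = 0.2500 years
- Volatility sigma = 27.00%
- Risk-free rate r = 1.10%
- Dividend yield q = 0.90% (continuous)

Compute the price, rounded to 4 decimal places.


d1 = (ln(S/K) + (r - q + 0.5*sigma^2) * T) / (sigma * sqrt(T)) = 0.35613912
d2 = d1 - sigma * sqrt(T) = 0.22113912
exp(-rT) = 0.99725378; exp(-qT) = 0.99775253
P = K * exp(-rT) * N(-d2) - S_0 * exp(-qT) * N(-d1)
N(-d1) = 0.36086819; N(-d2) = 0.41249206
P = 1.0200 * 0.99725378 * 0.41249206 - 1.0600 * 0.99775253 * 0.36086819 = 0.0379

Answer: Price = 0.0379


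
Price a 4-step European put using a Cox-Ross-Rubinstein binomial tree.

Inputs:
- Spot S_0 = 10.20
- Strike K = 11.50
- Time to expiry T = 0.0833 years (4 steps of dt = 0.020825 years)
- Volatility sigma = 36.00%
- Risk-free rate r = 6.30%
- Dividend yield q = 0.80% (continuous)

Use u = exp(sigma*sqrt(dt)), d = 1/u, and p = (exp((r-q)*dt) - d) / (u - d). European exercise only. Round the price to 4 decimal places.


dt = T/N = 0.020825
u = exp(sigma*sqrt(dt)) = 1.053324; d = 1/u = 0.949375
p = (exp((r-q)*dt) - d) / (u - d) = 0.498040
Discount per step: exp(-r*dt) = 0.998689
Stock lattice S(k, i) with i counting down-moves:
  k=0: S(0,0) = 10.2000
  k=1: S(1,0) = 10.7439; S(1,1) = 9.6836
  k=2: S(2,0) = 11.3168; S(2,1) = 10.2000; S(2,2) = 9.1934
  k=3: S(3,0) = 11.9203; S(3,1) = 10.7439; S(3,2) = 9.6836; S(3,3) = 8.7280
  k=4: S(4,0) = 12.5559; S(4,1) = 11.3168; S(4,2) = 10.2000; S(4,3) = 9.1934; S(4,4) = 8.2861
Terminal payoffs V(N, i) = max(K - S_T, 0):
  V(4,0) = 0.000000; V(4,1) = 0.183181; V(4,2) = 1.300000; V(4,3) = 2.306603; V(4,4) = 3.213869
Backward induction: V(k, i) = exp(-r*dt) * [p * V(k+1, i) + (1-p) * V(k+1, i+1)].
  V(3,0) = exp(-r*dt) * [p*0.000000 + (1-p)*0.183181] = 0.091829
  V(3,1) = exp(-r*dt) * [p*0.183181 + (1-p)*1.300000] = 0.742804
  V(3,2) = exp(-r*dt) * [p*1.300000 + (1-p)*2.306603] = 1.802908
  V(3,3) = exp(-r*dt) * [p*2.306603 + (1-p)*3.213869] = 2.758393
  V(2,0) = exp(-r*dt) * [p*0.091829 + (1-p)*0.742804] = 0.418044
  V(2,1) = exp(-r*dt) * [p*0.742804 + (1-p)*1.802908] = 1.273262
  V(2,2) = exp(-r*dt) * [p*1.802908 + (1-p)*2.758393] = 2.279530
  V(1,0) = exp(-r*dt) * [p*0.418044 + (1-p)*1.273262] = 0.846218
  V(1,1) = exp(-r*dt) * [p*1.273262 + (1-p)*2.279530] = 1.776037
  V(0,0) = exp(-r*dt) * [p*0.846218 + (1-p)*1.776037] = 1.311228

Answer: Price = V(0,0) = 1.3112


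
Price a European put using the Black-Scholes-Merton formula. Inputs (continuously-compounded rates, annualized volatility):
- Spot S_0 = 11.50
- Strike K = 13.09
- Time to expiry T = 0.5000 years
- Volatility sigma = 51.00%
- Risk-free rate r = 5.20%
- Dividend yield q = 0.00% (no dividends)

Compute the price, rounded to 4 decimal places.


Answer: Price = 2.4324

Derivation:
d1 = (ln(S/K) + (r - q + 0.5*sigma^2) * T) / (sigma * sqrt(T)) = -0.10669422
d2 = d1 - sigma * sqrt(T) = -0.46731868
exp(-rT) = 0.97433509; exp(-qT) = 1.00000000
P = K * exp(-rT) * N(-d2) - S_0 * exp(-qT) * N(-d1)
N(-d1) = 0.54248422; N(-d2) = 0.67986405
P = 13.0900 * 0.97433509 * 0.67986405 - 11.5000 * 1.00000000 * 0.54248422 = 2.4324


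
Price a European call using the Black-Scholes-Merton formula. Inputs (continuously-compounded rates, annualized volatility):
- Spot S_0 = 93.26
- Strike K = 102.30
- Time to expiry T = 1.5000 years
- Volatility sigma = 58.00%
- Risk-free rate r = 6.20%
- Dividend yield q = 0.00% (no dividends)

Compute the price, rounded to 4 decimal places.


Answer: Price = 25.8998

Derivation:
d1 = (ln(S/K) + (r - q + 0.5*sigma^2) * T) / (sigma * sqrt(T)) = 0.35585401
d2 = d1 - sigma * sqrt(T) = -0.35449801
exp(-rT) = 0.91119350; exp(-qT) = 1.00000000
C = S_0 * exp(-qT) * N(d1) - K * exp(-rT) * N(d2)
N(d1) = 0.63902505; N(d2) = 0.36148285
C = 93.2600 * 1.00000000 * 0.63902505 - 102.3000 * 0.91119350 * 0.36148285 = 25.8998


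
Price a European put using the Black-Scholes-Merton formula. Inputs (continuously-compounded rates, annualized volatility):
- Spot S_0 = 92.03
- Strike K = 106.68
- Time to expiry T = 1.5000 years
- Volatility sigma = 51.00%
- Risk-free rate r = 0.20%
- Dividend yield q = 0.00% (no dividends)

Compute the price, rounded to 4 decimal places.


d1 = (ln(S/K) + (r - q + 0.5*sigma^2) * T) / (sigma * sqrt(T)) = 0.08061849
d2 = d1 - sigma * sqrt(T) = -0.54400139
exp(-rT) = 0.99700450; exp(-qT) = 1.00000000
P = K * exp(-rT) * N(-d2) - S_0 * exp(-qT) * N(-d1)
N(-d1) = 0.46787268; N(-d2) = 0.70677974
P = 106.6800 * 0.99700450 * 0.70677974 - 92.0300 * 1.00000000 * 0.46787268 = 32.1151

Answer: Price = 32.1151


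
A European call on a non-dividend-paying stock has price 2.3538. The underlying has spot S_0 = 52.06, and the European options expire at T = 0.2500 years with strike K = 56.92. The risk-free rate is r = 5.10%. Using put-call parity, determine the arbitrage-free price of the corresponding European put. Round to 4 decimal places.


Put-call parity: C - P = S_0 * exp(-qT) - K * exp(-rT).
S_0 * exp(-qT) = 52.0600 * 1.00000000 = 52.06000000
K * exp(-rT) = 56.9200 * 0.98733094 = 56.19887693
P = C - S*exp(-qT) + K*exp(-rT)
P = 2.3538 - 52.06000000 + 56.19887693 = 6.4927

Answer: Put price = 6.4927
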